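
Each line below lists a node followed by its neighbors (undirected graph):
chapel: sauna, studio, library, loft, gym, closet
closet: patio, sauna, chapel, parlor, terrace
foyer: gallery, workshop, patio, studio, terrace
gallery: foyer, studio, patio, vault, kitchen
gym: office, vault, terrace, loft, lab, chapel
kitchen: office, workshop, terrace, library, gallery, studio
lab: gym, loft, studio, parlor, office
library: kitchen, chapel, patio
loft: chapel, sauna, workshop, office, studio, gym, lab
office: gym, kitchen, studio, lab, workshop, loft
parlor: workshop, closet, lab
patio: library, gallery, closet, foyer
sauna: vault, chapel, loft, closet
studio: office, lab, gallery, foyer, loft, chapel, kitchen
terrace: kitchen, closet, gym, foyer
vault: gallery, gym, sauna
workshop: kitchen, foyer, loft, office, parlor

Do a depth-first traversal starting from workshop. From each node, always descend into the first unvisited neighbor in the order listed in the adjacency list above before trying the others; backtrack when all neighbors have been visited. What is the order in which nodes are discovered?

workshop → kitchen → office → gym → vault → gallery → foyer → patio → library → chapel → sauna → loft → studio → lab → parlor → closet → terrace

Visit workshop
workshop → kitchen
kitchen → office
office → gym
gym → vault
vault → gallery
gallery → foyer
foyer → patio
patio → library
library → chapel
chapel → sauna
sauna → loft
loft → studio
studio → lab
lab → parlor
parlor → closet
closet → terrace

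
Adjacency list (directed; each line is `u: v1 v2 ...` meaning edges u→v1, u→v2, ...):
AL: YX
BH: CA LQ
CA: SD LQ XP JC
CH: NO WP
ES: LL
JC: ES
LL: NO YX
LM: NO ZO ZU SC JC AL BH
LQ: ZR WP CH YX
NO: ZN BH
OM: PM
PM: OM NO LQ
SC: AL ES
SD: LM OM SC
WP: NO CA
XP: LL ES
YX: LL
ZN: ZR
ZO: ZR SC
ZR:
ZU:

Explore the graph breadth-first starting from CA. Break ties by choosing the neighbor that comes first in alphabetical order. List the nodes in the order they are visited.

CA → JC → LQ → SD → XP → ES → CH → WP → YX → ZR → LM → OM → SC → LL → NO → AL → BH → ZO → ZU → PM → ZN

Visit CA; enqueue JC, LQ, SD, XP → queue [JC, LQ, SD, XP]
Visit JC; enqueue ES → queue [LQ, SD, XP, ES]
Visit LQ; enqueue CH, WP, YX, ZR → queue [SD, XP, ES, CH, WP, YX, ZR]
Visit SD; enqueue LM, OM, SC → queue [XP, ES, CH, WP, YX, ZR, LM, OM, SC]
Visit XP; enqueue LL → queue [ES, CH, WP, YX, ZR, LM, OM, SC, LL]
Visit ES → queue [CH, WP, YX, ZR, LM, OM, SC, LL]
Visit CH; enqueue NO → queue [WP, YX, ZR, LM, OM, SC, LL, NO]
Visit WP → queue [YX, ZR, LM, OM, SC, LL, NO]
Visit YX → queue [ZR, LM, OM, SC, LL, NO]
Visit ZR → queue [LM, OM, SC, LL, NO]
Visit LM; enqueue AL, BH, ZO, ZU → queue [OM, SC, LL, NO, AL, BH, ZO, ZU]
Visit OM; enqueue PM → queue [SC, LL, NO, AL, BH, ZO, ZU, PM]
Visit SC → queue [LL, NO, AL, BH, ZO, ZU, PM]
Visit LL → queue [NO, AL, BH, ZO, ZU, PM]
Visit NO; enqueue ZN → queue [AL, BH, ZO, ZU, PM, ZN]
Visit AL → queue [BH, ZO, ZU, PM, ZN]
Visit BH → queue [ZO, ZU, PM, ZN]
Visit ZO → queue [ZU, PM, ZN]
Visit ZU → queue [PM, ZN]
Visit PM → queue [ZN]
Visit ZN → queue []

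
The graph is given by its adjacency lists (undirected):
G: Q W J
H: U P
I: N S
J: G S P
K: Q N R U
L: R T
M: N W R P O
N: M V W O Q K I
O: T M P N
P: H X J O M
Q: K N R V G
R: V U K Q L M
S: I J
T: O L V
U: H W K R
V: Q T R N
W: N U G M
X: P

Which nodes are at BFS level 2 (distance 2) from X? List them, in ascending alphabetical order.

Level 0: X
Level 1: P
Level 2: H, J, M, O
Level 3: G, N, R, S, T, U, W
Level 4: I, K, L, Q, V

H, J, M, O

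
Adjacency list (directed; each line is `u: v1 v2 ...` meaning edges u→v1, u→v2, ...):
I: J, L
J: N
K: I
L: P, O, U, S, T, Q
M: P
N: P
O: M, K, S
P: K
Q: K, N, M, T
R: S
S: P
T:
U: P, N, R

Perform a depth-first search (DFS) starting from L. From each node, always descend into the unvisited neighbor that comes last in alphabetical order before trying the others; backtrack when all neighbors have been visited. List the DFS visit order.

Visit L
L → U
U → R
R → S
S → P
P → K
K → I
I → J
J → N
L → T
L → Q
Q → M
L → O

L → U → R → S → P → K → I → J → N → T → Q → M → O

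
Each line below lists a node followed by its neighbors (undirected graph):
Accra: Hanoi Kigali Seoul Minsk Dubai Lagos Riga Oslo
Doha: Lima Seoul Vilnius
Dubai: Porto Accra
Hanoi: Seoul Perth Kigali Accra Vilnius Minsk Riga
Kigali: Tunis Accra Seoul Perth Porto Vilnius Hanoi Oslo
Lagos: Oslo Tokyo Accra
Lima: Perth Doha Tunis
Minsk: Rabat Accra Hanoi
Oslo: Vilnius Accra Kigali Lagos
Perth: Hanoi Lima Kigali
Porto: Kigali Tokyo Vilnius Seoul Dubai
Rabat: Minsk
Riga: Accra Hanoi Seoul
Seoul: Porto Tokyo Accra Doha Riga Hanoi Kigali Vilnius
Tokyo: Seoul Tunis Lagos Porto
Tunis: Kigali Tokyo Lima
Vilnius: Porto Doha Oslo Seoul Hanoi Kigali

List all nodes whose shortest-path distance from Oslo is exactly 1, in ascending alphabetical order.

Accra, Kigali, Lagos, Vilnius

Level 0: Oslo
Level 1: Accra, Kigali, Lagos, Vilnius
Level 2: Doha, Dubai, Hanoi, Minsk, Perth, Porto, Riga, Seoul, Tokyo, Tunis
Level 3: Lima, Rabat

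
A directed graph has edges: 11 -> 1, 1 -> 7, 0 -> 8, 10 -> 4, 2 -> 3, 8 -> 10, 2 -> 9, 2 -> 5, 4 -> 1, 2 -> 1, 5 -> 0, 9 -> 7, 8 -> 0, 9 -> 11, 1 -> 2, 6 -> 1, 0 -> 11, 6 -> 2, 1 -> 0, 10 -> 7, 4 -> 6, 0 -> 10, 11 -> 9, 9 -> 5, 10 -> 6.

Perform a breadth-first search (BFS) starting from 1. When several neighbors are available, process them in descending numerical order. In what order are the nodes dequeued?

1, 7, 2, 0, 9, 5, 3, 11, 10, 8, 6, 4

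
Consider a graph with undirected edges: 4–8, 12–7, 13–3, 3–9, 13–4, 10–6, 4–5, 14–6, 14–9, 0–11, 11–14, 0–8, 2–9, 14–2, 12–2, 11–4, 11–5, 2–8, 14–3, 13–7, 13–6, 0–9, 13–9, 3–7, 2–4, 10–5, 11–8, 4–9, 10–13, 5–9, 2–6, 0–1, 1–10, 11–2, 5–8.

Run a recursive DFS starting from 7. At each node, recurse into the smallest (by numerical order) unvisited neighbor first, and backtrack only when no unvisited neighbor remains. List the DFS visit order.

Visit 7
7 → 3
3 → 9
9 → 0
0 → 1
1 → 10
10 → 5
5 → 4
4 → 2
2 → 6
6 → 13
6 → 14
14 → 11
11 → 8
2 → 12

7, 3, 9, 0, 1, 10, 5, 4, 2, 6, 13, 14, 11, 8, 12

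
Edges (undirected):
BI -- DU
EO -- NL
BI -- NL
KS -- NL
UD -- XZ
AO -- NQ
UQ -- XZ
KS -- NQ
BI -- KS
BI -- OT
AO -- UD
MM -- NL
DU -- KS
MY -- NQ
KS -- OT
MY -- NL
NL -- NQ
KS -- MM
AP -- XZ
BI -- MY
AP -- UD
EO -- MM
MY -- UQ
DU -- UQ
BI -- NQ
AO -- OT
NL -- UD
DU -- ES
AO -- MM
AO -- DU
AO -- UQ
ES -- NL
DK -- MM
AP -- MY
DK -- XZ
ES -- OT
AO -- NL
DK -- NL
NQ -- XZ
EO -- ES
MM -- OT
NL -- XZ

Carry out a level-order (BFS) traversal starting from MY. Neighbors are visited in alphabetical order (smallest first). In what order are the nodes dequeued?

Visit MY; enqueue AP, BI, NL, NQ, UQ → queue [AP, BI, NL, NQ, UQ]
Visit AP; enqueue UD, XZ → queue [BI, NL, NQ, UQ, UD, XZ]
Visit BI; enqueue DU, KS, OT → queue [NL, NQ, UQ, UD, XZ, DU, KS, OT]
Visit NL; enqueue AO, DK, EO, ES, MM → queue [NQ, UQ, UD, XZ, DU, KS, OT, AO, DK, EO, ES, MM]
Visit NQ → queue [UQ, UD, XZ, DU, KS, OT, AO, DK, EO, ES, MM]
Visit UQ → queue [UD, XZ, DU, KS, OT, AO, DK, EO, ES, MM]
Visit UD → queue [XZ, DU, KS, OT, AO, DK, EO, ES, MM]
Visit XZ → queue [DU, KS, OT, AO, DK, EO, ES, MM]
Visit DU → queue [KS, OT, AO, DK, EO, ES, MM]
Visit KS → queue [OT, AO, DK, EO, ES, MM]
Visit OT → queue [AO, DK, EO, ES, MM]
Visit AO → queue [DK, EO, ES, MM]
Visit DK → queue [EO, ES, MM]
Visit EO → queue [ES, MM]
Visit ES → queue [MM]
Visit MM → queue []

MY -> AP -> BI -> NL -> NQ -> UQ -> UD -> XZ -> DU -> KS -> OT -> AO -> DK -> EO -> ES -> MM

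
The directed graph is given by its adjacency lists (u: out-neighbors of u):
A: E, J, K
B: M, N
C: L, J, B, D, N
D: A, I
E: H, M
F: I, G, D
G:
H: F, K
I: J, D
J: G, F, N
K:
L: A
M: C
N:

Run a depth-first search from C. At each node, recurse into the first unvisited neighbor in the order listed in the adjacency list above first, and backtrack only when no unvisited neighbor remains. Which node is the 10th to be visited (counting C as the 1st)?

Visit C
C → L
L → A
A → E
E → H
H → F
F → I
I → J
J → G
J → N
I → D
H → K
E → M
C → B

Visit order: C, L, A, E, H, F, I, J, G, N, D, K, M, B

N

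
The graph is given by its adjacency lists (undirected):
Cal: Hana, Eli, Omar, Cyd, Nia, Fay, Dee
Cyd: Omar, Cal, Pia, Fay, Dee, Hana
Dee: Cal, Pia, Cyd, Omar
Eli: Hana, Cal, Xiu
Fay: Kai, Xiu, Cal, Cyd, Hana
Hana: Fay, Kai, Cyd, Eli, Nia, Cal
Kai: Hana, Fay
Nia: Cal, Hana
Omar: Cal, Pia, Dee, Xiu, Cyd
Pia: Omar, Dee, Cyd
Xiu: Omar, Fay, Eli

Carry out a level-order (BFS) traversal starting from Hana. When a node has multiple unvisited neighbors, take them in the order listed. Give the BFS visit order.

Hana, Fay, Kai, Cyd, Eli, Nia, Cal, Xiu, Omar, Pia, Dee

Visit Hana; enqueue Fay, Kai, Cyd, Eli, Nia, Cal → queue [Fay, Kai, Cyd, Eli, Nia, Cal]
Visit Fay; enqueue Xiu → queue [Kai, Cyd, Eli, Nia, Cal, Xiu]
Visit Kai → queue [Cyd, Eli, Nia, Cal, Xiu]
Visit Cyd; enqueue Omar, Pia, Dee → queue [Eli, Nia, Cal, Xiu, Omar, Pia, Dee]
Visit Eli → queue [Nia, Cal, Xiu, Omar, Pia, Dee]
Visit Nia → queue [Cal, Xiu, Omar, Pia, Dee]
Visit Cal → queue [Xiu, Omar, Pia, Dee]
Visit Xiu → queue [Omar, Pia, Dee]
Visit Omar → queue [Pia, Dee]
Visit Pia → queue [Dee]
Visit Dee → queue []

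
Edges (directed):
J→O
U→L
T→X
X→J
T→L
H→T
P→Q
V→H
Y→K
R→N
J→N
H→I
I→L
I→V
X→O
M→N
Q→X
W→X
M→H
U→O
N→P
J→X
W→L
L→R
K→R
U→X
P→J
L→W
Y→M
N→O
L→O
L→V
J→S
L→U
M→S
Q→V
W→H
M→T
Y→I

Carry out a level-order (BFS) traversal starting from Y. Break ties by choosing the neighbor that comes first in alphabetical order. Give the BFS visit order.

Visit Y; enqueue I, K, M → queue [I, K, M]
Visit I; enqueue L, V → queue [K, M, L, V]
Visit K; enqueue R → queue [M, L, V, R]
Visit M; enqueue H, N, S, T → queue [L, V, R, H, N, S, T]
Visit L; enqueue O, U, W → queue [V, R, H, N, S, T, O, U, W]
Visit V → queue [R, H, N, S, T, O, U, W]
Visit R → queue [H, N, S, T, O, U, W]
Visit H → queue [N, S, T, O, U, W]
Visit N; enqueue P → queue [S, T, O, U, W, P]
Visit S → queue [T, O, U, W, P]
Visit T; enqueue X → queue [O, U, W, P, X]
Visit O → queue [U, W, P, X]
Visit U → queue [W, P, X]
Visit W → queue [P, X]
Visit P; enqueue J, Q → queue [X, J, Q]
Visit X → queue [J, Q]
Visit J → queue [Q]
Visit Q → queue []

Y -> I -> K -> M -> L -> V -> R -> H -> N -> S -> T -> O -> U -> W -> P -> X -> J -> Q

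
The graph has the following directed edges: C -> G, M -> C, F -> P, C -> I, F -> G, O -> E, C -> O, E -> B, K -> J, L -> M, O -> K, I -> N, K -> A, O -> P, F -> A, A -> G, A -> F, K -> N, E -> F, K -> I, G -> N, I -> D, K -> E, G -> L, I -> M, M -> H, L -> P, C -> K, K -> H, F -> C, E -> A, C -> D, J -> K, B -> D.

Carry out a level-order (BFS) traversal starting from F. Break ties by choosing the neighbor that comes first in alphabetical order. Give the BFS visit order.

F A C G P D I K O L N M E H J B

Visit F; enqueue A, C, G, P → queue [A, C, G, P]
Visit A → queue [C, G, P]
Visit C; enqueue D, I, K, O → queue [G, P, D, I, K, O]
Visit G; enqueue L, N → queue [P, D, I, K, O, L, N]
Visit P → queue [D, I, K, O, L, N]
Visit D → queue [I, K, O, L, N]
Visit I; enqueue M → queue [K, O, L, N, M]
Visit K; enqueue E, H, J → queue [O, L, N, M, E, H, J]
Visit O → queue [L, N, M, E, H, J]
Visit L → queue [N, M, E, H, J]
Visit N → queue [M, E, H, J]
Visit M → queue [E, H, J]
Visit E; enqueue B → queue [H, J, B]
Visit H → queue [J, B]
Visit J → queue [B]
Visit B → queue []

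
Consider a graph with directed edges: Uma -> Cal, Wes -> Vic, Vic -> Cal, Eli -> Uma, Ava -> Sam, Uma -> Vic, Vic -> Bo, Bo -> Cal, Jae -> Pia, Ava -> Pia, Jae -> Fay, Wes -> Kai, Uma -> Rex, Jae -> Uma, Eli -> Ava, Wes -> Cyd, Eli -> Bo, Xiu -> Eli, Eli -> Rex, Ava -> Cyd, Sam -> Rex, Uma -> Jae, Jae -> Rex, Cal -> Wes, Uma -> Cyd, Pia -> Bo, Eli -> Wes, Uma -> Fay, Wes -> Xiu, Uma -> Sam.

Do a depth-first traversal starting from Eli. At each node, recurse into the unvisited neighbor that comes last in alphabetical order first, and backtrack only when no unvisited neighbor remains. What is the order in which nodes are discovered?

Eli, Wes, Xiu, Vic, Cal, Bo, Kai, Cyd, Uma, Sam, Rex, Jae, Pia, Fay, Ava

Visit Eli
Eli → Wes
Wes → Xiu
Wes → Vic
Vic → Cal
Vic → Bo
Wes → Kai
Wes → Cyd
Eli → Uma
Uma → Sam
Sam → Rex
Uma → Jae
Jae → Pia
Jae → Fay
Eli → Ava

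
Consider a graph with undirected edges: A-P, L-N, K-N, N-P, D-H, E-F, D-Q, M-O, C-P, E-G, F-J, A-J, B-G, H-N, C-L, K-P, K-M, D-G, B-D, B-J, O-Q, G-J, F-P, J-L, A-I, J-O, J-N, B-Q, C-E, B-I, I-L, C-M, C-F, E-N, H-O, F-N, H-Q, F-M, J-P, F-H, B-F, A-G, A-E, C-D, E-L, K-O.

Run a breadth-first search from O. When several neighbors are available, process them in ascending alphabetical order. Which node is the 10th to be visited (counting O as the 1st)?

A

Visit O; enqueue H, J, K, M, Q → queue [H, J, K, M, Q]
Visit H; enqueue D, F, N → queue [J, K, M, Q, D, F, N]
Visit J; enqueue A, B, G, L, P → queue [K, M, Q, D, F, N, A, B, G, L, P]
Visit K → queue [M, Q, D, F, N, A, B, G, L, P]
Visit M; enqueue C → queue [Q, D, F, N, A, B, G, L, P, C]
Visit Q → queue [D, F, N, A, B, G, L, P, C]
Visit D → queue [F, N, A, B, G, L, P, C]
Visit F; enqueue E → queue [N, A, B, G, L, P, C, E]
Visit N → queue [A, B, G, L, P, C, E]
Visit A; enqueue I → queue [B, G, L, P, C, E, I]
Visit B → queue [G, L, P, C, E, I]
Visit G → queue [L, P, C, E, I]
Visit L → queue [P, C, E, I]
Visit P → queue [C, E, I]
Visit C → queue [E, I]
Visit E → queue [I]
Visit I → queue []

Visit order: O, H, J, K, M, Q, D, F, N, A, B, G, L, P, C, E, I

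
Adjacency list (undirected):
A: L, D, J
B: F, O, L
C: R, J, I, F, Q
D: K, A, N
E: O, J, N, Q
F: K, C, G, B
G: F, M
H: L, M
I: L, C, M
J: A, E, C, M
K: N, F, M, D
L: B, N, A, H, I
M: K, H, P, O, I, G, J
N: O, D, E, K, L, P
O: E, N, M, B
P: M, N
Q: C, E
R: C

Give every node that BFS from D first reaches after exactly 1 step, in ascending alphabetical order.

Level 0: D
Level 1: A, K, N
Level 2: E, F, J, L, M, O, P
Level 3: B, C, G, H, I, Q
Level 4: R

A, K, N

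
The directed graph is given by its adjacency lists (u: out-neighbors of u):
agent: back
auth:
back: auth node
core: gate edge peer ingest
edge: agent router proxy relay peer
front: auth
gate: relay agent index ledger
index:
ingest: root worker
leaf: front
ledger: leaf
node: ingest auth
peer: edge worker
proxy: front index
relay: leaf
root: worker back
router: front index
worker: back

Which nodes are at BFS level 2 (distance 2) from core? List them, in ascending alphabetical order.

Level 0: core
Level 1: edge, gate, ingest, peer
Level 2: agent, index, ledger, proxy, relay, root, router, worker
Level 3: back, front, leaf
Level 4: auth, node

agent, index, ledger, proxy, relay, root, router, worker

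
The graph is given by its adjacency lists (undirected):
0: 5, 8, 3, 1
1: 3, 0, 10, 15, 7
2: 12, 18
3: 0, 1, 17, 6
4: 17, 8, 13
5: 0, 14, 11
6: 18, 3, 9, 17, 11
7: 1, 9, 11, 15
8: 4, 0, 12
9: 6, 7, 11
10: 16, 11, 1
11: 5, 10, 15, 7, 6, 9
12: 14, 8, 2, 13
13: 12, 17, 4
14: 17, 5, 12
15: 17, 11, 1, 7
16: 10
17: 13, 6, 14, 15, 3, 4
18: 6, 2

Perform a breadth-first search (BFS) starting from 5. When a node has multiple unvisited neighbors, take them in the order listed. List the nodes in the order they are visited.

Visit 5; enqueue 0, 14, 11 → queue [0, 14, 11]
Visit 0; enqueue 8, 3, 1 → queue [14, 11, 8, 3, 1]
Visit 14; enqueue 17, 12 → queue [11, 8, 3, 1, 17, 12]
Visit 11; enqueue 10, 15, 7, 6, 9 → queue [8, 3, 1, 17, 12, 10, 15, 7, 6, 9]
Visit 8; enqueue 4 → queue [3, 1, 17, 12, 10, 15, 7, 6, 9, 4]
Visit 3 → queue [1, 17, 12, 10, 15, 7, 6, 9, 4]
Visit 1 → queue [17, 12, 10, 15, 7, 6, 9, 4]
Visit 17; enqueue 13 → queue [12, 10, 15, 7, 6, 9, 4, 13]
Visit 12; enqueue 2 → queue [10, 15, 7, 6, 9, 4, 13, 2]
Visit 10; enqueue 16 → queue [15, 7, 6, 9, 4, 13, 2, 16]
Visit 15 → queue [7, 6, 9, 4, 13, 2, 16]
Visit 7 → queue [6, 9, 4, 13, 2, 16]
Visit 6; enqueue 18 → queue [9, 4, 13, 2, 16, 18]
Visit 9 → queue [4, 13, 2, 16, 18]
Visit 4 → queue [13, 2, 16, 18]
Visit 13 → queue [2, 16, 18]
Visit 2 → queue [16, 18]
Visit 16 → queue [18]
Visit 18 → queue []

5, 0, 14, 11, 8, 3, 1, 17, 12, 10, 15, 7, 6, 9, 4, 13, 2, 16, 18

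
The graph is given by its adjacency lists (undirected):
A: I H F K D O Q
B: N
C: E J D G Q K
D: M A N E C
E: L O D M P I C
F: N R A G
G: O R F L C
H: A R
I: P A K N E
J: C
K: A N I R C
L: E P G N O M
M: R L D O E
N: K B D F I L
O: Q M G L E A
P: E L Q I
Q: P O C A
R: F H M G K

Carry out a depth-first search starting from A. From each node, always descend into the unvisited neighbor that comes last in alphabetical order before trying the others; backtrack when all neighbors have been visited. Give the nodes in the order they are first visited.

A -> Q -> P -> L -> O -> M -> R -> K -> N -> I -> E -> D -> C -> J -> G -> F -> B -> H

Visit A
A → Q
Q → P
P → L
L → O
O → M
M → R
R → K
K → N
N → I
I → E
E → D
D → C
C → J
C → G
G → F
N → B
R → H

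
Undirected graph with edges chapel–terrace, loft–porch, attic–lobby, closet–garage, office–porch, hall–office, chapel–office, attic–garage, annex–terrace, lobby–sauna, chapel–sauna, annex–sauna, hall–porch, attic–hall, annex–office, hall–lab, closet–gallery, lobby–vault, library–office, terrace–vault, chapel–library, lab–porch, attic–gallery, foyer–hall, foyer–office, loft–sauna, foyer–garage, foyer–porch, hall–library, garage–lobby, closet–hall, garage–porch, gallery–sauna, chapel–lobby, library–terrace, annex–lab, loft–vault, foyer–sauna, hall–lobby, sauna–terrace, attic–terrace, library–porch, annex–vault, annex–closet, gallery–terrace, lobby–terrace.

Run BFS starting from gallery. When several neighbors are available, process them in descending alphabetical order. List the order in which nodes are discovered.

gallery terrace sauna closet attic vault lobby library chapel annex loft foyer hall garage porch office lab

Visit gallery; enqueue terrace, sauna, closet, attic → queue [terrace, sauna, closet, attic]
Visit terrace; enqueue vault, lobby, library, chapel, annex → queue [sauna, closet, attic, vault, lobby, library, chapel, annex]
Visit sauna; enqueue loft, foyer → queue [closet, attic, vault, lobby, library, chapel, annex, loft, foyer]
Visit closet; enqueue hall, garage → queue [attic, vault, lobby, library, chapel, annex, loft, foyer, hall, garage]
Visit attic → queue [vault, lobby, library, chapel, annex, loft, foyer, hall, garage]
Visit vault → queue [lobby, library, chapel, annex, loft, foyer, hall, garage]
Visit lobby → queue [library, chapel, annex, loft, foyer, hall, garage]
Visit library; enqueue porch, office → queue [chapel, annex, loft, foyer, hall, garage, porch, office]
Visit chapel → queue [annex, loft, foyer, hall, garage, porch, office]
Visit annex; enqueue lab → queue [loft, foyer, hall, garage, porch, office, lab]
Visit loft → queue [foyer, hall, garage, porch, office, lab]
Visit foyer → queue [hall, garage, porch, office, lab]
Visit hall → queue [garage, porch, office, lab]
Visit garage → queue [porch, office, lab]
Visit porch → queue [office, lab]
Visit office → queue [lab]
Visit lab → queue []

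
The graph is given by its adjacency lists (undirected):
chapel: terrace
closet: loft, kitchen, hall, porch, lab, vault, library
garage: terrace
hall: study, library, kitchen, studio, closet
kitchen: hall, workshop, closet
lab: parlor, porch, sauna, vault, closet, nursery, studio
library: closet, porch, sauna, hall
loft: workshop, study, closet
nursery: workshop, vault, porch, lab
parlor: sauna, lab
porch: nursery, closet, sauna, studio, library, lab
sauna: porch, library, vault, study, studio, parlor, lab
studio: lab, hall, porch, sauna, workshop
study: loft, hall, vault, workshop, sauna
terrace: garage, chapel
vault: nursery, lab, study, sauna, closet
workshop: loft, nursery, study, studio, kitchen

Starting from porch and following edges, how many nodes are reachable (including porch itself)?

BFS from porch visits: porch, nursery, closet, sauna, studio, library, lab, workshop, vault, loft, kitchen, hall, study, parlor
Reachable nodes: 14 of 17 total.

14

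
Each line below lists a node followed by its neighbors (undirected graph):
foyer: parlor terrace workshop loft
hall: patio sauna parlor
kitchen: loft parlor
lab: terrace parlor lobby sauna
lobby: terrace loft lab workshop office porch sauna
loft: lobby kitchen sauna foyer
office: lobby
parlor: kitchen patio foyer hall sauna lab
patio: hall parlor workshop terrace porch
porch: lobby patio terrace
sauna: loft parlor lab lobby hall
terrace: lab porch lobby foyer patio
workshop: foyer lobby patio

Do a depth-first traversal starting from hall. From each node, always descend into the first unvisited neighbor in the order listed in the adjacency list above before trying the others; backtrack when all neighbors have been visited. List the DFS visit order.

Visit hall
hall → patio
patio → parlor
parlor → kitchen
kitchen → loft
loft → lobby
lobby → terrace
terrace → lab
lab → sauna
terrace → porch
terrace → foyer
foyer → workshop
lobby → office

hall patio parlor kitchen loft lobby terrace lab sauna porch foyer workshop office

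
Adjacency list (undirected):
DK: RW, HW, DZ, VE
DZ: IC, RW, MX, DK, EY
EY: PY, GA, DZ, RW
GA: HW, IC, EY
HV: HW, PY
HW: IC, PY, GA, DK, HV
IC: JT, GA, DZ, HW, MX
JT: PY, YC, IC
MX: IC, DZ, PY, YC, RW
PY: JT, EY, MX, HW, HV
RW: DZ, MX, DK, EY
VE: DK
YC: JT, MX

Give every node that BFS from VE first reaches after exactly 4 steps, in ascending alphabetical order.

JT, YC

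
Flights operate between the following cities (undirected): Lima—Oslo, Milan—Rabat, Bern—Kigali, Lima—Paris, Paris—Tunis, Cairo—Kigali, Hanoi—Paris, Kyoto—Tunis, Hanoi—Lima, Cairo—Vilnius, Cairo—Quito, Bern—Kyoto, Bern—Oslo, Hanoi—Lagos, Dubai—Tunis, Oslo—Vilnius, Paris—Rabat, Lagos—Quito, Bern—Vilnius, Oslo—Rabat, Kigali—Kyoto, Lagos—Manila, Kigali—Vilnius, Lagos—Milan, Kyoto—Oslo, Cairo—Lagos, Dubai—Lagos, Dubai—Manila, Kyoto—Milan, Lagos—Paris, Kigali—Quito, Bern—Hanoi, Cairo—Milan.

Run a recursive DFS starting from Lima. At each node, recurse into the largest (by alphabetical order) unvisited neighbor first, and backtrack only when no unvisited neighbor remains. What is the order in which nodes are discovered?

Lima Paris Tunis Kyoto Oslo Vilnius Kigali Quito Lagos Milan Rabat Cairo Manila Dubai Hanoi Bern

Visit Lima
Lima → Paris
Paris → Tunis
Tunis → Kyoto
Kyoto → Oslo
Oslo → Vilnius
Vilnius → Kigali
Kigali → Quito
Quito → Lagos
Lagos → Milan
Milan → Rabat
Milan → Cairo
Lagos → Manila
Manila → Dubai
Lagos → Hanoi
Hanoi → Bern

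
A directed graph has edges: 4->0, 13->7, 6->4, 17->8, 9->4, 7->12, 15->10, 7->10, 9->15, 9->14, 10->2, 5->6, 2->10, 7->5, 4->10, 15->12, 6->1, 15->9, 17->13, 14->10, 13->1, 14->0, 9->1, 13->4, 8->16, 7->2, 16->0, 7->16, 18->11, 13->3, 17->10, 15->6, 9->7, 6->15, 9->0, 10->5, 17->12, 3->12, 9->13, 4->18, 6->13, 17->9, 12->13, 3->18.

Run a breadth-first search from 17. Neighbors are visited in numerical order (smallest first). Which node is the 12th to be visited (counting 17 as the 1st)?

Visit 17; enqueue 8, 9, 10, 12, 13 → queue [8, 9, 10, 12, 13]
Visit 8; enqueue 16 → queue [9, 10, 12, 13, 16]
Visit 9; enqueue 0, 1, 4, 7, 14, 15 → queue [10, 12, 13, 16, 0, 1, 4, 7, 14, 15]
Visit 10; enqueue 2, 5 → queue [12, 13, 16, 0, 1, 4, 7, 14, 15, 2, 5]
Visit 12 → queue [13, 16, 0, 1, 4, 7, 14, 15, 2, 5]
Visit 13; enqueue 3 → queue [16, 0, 1, 4, 7, 14, 15, 2, 5, 3]
Visit 16 → queue [0, 1, 4, 7, 14, 15, 2, 5, 3]
Visit 0 → queue [1, 4, 7, 14, 15, 2, 5, 3]
Visit 1 → queue [4, 7, 14, 15, 2, 5, 3]
Visit 4; enqueue 18 → queue [7, 14, 15, 2, 5, 3, 18]
Visit 7 → queue [14, 15, 2, 5, 3, 18]
Visit 14 → queue [15, 2, 5, 3, 18]
Visit 15; enqueue 6 → queue [2, 5, 3, 18, 6]
Visit 2 → queue [5, 3, 18, 6]
Visit 5 → queue [3, 18, 6]
Visit 3 → queue [18, 6]
Visit 18; enqueue 11 → queue [6, 11]
Visit 6 → queue [11]
Visit 11 → queue []

Visit order: 17, 8, 9, 10, 12, 13, 16, 0, 1, 4, 7, 14, 15, 2, 5, 3, 18, 6, 11

14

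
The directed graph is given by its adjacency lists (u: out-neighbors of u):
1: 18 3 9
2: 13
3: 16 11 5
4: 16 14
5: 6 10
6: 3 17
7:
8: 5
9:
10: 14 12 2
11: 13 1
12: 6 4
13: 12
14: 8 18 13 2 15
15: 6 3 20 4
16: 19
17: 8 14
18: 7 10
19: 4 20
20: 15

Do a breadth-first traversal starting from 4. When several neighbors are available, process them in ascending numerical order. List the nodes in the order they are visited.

Visit 4; enqueue 14, 16 → queue [14, 16]
Visit 14; enqueue 2, 8, 13, 15, 18 → queue [16, 2, 8, 13, 15, 18]
Visit 16; enqueue 19 → queue [2, 8, 13, 15, 18, 19]
Visit 2 → queue [8, 13, 15, 18, 19]
Visit 8; enqueue 5 → queue [13, 15, 18, 19, 5]
Visit 13; enqueue 12 → queue [15, 18, 19, 5, 12]
Visit 15; enqueue 3, 6, 20 → queue [18, 19, 5, 12, 3, 6, 20]
Visit 18; enqueue 7, 10 → queue [19, 5, 12, 3, 6, 20, 7, 10]
Visit 19 → queue [5, 12, 3, 6, 20, 7, 10]
Visit 5 → queue [12, 3, 6, 20, 7, 10]
Visit 12 → queue [3, 6, 20, 7, 10]
Visit 3; enqueue 11 → queue [6, 20, 7, 10, 11]
Visit 6; enqueue 17 → queue [20, 7, 10, 11, 17]
Visit 20 → queue [7, 10, 11, 17]
Visit 7 → queue [10, 11, 17]
Visit 10 → queue [11, 17]
Visit 11; enqueue 1 → queue [17, 1]
Visit 17 → queue [1]
Visit 1; enqueue 9 → queue [9]
Visit 9 → queue []

4 14 16 2 8 13 15 18 19 5 12 3 6 20 7 10 11 17 1 9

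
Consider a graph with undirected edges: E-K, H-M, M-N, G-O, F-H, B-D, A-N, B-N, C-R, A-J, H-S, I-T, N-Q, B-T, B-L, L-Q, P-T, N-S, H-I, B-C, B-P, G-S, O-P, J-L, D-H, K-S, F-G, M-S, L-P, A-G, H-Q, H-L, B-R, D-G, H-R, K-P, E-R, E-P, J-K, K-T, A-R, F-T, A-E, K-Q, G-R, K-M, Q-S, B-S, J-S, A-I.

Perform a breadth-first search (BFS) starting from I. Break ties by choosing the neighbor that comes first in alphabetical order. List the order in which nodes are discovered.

I A H T E G J N R D F L M Q S B K P O C

Visit I; enqueue A, H, T → queue [A, H, T]
Visit A; enqueue E, G, J, N, R → queue [H, T, E, G, J, N, R]
Visit H; enqueue D, F, L, M, Q, S → queue [T, E, G, J, N, R, D, F, L, M, Q, S]
Visit T; enqueue B, K, P → queue [E, G, J, N, R, D, F, L, M, Q, S, B, K, P]
Visit E → queue [G, J, N, R, D, F, L, M, Q, S, B, K, P]
Visit G; enqueue O → queue [J, N, R, D, F, L, M, Q, S, B, K, P, O]
Visit J → queue [N, R, D, F, L, M, Q, S, B, K, P, O]
Visit N → queue [R, D, F, L, M, Q, S, B, K, P, O]
Visit R; enqueue C → queue [D, F, L, M, Q, S, B, K, P, O, C]
Visit D → queue [F, L, M, Q, S, B, K, P, O, C]
Visit F → queue [L, M, Q, S, B, K, P, O, C]
Visit L → queue [M, Q, S, B, K, P, O, C]
Visit M → queue [Q, S, B, K, P, O, C]
Visit Q → queue [S, B, K, P, O, C]
Visit S → queue [B, K, P, O, C]
Visit B → queue [K, P, O, C]
Visit K → queue [P, O, C]
Visit P → queue [O, C]
Visit O → queue [C]
Visit C → queue []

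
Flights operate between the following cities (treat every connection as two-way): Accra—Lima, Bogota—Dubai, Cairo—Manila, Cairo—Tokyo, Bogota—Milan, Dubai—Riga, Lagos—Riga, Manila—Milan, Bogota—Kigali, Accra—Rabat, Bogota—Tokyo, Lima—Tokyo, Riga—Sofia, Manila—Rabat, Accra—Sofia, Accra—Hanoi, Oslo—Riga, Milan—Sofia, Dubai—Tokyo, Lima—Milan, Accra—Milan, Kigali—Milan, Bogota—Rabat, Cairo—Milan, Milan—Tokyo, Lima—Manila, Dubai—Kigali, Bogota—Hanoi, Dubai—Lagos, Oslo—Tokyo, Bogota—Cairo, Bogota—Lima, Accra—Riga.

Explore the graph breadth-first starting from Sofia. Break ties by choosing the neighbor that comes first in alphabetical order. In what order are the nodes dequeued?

Sofia, Accra, Milan, Riga, Hanoi, Lima, Rabat, Bogota, Cairo, Kigali, Manila, Tokyo, Dubai, Lagos, Oslo

Visit Sofia; enqueue Accra, Milan, Riga → queue [Accra, Milan, Riga]
Visit Accra; enqueue Hanoi, Lima, Rabat → queue [Milan, Riga, Hanoi, Lima, Rabat]
Visit Milan; enqueue Bogota, Cairo, Kigali, Manila, Tokyo → queue [Riga, Hanoi, Lima, Rabat, Bogota, Cairo, Kigali, Manila, Tokyo]
Visit Riga; enqueue Dubai, Lagos, Oslo → queue [Hanoi, Lima, Rabat, Bogota, Cairo, Kigali, Manila, Tokyo, Dubai, Lagos, Oslo]
Visit Hanoi → queue [Lima, Rabat, Bogota, Cairo, Kigali, Manila, Tokyo, Dubai, Lagos, Oslo]
Visit Lima → queue [Rabat, Bogota, Cairo, Kigali, Manila, Tokyo, Dubai, Lagos, Oslo]
Visit Rabat → queue [Bogota, Cairo, Kigali, Manila, Tokyo, Dubai, Lagos, Oslo]
Visit Bogota → queue [Cairo, Kigali, Manila, Tokyo, Dubai, Lagos, Oslo]
Visit Cairo → queue [Kigali, Manila, Tokyo, Dubai, Lagos, Oslo]
Visit Kigali → queue [Manila, Tokyo, Dubai, Lagos, Oslo]
Visit Manila → queue [Tokyo, Dubai, Lagos, Oslo]
Visit Tokyo → queue [Dubai, Lagos, Oslo]
Visit Dubai → queue [Lagos, Oslo]
Visit Lagos → queue [Oslo]
Visit Oslo → queue []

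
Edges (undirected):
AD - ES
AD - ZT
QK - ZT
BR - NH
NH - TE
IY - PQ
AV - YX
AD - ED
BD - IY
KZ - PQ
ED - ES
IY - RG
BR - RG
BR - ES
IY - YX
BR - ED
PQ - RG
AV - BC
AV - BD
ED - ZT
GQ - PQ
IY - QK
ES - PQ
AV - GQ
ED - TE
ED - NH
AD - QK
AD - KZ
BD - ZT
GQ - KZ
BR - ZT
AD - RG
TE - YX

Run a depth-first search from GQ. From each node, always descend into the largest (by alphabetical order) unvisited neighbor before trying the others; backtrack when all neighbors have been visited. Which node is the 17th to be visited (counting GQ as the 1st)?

BC

Visit GQ
GQ → PQ
PQ → RG
RG → IY
IY → YX
YX → TE
TE → NH
NH → ED
ED → ZT
ZT → QK
QK → AD
AD → KZ
AD → ES
ES → BR
ZT → BD
BD → AV
AV → BC

Visit order: GQ, PQ, RG, IY, YX, TE, NH, ED, ZT, QK, AD, KZ, ES, BR, BD, AV, BC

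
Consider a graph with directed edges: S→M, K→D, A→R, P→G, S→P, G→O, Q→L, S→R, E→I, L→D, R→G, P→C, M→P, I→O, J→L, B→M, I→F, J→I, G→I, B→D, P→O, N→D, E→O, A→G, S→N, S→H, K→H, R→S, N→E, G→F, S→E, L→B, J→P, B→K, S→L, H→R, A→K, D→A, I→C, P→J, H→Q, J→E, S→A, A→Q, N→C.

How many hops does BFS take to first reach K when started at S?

2

Level 0: S
Level 1: A, E, H, L, M, N, P, R
Level 2: B, C, D, G, I, J, K, O, Q
Level 3: F
K first appears at level 2.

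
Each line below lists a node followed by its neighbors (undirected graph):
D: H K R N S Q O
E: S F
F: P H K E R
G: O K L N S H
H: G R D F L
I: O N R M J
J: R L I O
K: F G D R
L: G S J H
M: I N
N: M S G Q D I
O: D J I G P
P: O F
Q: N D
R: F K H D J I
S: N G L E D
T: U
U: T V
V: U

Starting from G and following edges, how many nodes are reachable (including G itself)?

16

BFS from G visits: G, O, K, L, N, S, H, D, J, I, P, F, R, M, Q, E
Reachable nodes: 16 of 19 total.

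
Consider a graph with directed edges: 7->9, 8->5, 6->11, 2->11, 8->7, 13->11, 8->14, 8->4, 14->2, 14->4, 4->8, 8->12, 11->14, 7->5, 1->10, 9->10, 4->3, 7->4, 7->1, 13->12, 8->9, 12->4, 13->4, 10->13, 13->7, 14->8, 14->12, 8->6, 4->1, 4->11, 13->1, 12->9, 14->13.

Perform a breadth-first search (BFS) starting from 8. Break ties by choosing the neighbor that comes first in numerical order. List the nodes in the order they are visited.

8, 4, 5, 6, 7, 9, 12, 14, 1, 3, 11, 10, 2, 13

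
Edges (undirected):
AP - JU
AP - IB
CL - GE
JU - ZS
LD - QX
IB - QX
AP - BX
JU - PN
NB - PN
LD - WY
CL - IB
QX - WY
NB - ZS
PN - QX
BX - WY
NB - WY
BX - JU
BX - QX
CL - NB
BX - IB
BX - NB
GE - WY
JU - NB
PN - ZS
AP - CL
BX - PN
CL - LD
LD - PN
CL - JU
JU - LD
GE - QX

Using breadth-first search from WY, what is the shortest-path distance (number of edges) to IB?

Level 0: WY
Level 1: BX, GE, LD, NB, QX
Level 2: AP, CL, IB, JU, PN, ZS
IB first appears at level 2.

2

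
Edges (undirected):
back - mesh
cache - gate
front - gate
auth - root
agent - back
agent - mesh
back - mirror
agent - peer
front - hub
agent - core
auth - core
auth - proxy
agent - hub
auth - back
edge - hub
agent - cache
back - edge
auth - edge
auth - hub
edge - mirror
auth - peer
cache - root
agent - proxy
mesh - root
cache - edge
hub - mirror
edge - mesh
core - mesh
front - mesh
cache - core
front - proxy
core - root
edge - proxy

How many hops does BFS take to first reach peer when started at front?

3

Level 0: front
Level 1: gate, hub, mesh, proxy
Level 2: agent, auth, back, cache, core, edge, mirror, root
Level 3: peer
peer first appears at level 3.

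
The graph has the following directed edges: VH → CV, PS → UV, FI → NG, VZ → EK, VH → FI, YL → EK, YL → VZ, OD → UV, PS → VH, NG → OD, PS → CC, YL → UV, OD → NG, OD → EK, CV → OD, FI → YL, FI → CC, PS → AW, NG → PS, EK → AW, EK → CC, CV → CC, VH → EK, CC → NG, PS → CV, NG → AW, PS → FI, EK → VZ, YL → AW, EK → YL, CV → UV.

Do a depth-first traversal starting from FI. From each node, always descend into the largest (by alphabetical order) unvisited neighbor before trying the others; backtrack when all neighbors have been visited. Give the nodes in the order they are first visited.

FI → YL → VZ → EK → CC → NG → PS → VH → CV → UV → OD → AW

Visit FI
FI → YL
YL → VZ
VZ → EK
EK → CC
CC → NG
NG → PS
PS → VH
VH → CV
CV → UV
CV → OD
PS → AW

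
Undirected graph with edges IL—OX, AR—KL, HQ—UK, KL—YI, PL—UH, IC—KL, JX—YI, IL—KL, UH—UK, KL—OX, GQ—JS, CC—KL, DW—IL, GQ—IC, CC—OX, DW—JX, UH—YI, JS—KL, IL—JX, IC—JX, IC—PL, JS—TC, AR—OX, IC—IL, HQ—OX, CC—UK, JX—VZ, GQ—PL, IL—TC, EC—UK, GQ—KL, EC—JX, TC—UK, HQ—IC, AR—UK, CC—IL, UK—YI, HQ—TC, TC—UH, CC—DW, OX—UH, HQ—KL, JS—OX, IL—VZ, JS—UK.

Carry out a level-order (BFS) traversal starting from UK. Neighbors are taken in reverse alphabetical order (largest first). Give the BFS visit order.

Visit UK; enqueue YI, UH, TC, JS, HQ, EC, CC, AR → queue [YI, UH, TC, JS, HQ, EC, CC, AR]
Visit YI; enqueue KL, JX → queue [UH, TC, JS, HQ, EC, CC, AR, KL, JX]
Visit UH; enqueue PL, OX → queue [TC, JS, HQ, EC, CC, AR, KL, JX, PL, OX]
Visit TC; enqueue IL → queue [JS, HQ, EC, CC, AR, KL, JX, PL, OX, IL]
Visit JS; enqueue GQ → queue [HQ, EC, CC, AR, KL, JX, PL, OX, IL, GQ]
Visit HQ; enqueue IC → queue [EC, CC, AR, KL, JX, PL, OX, IL, GQ, IC]
Visit EC → queue [CC, AR, KL, JX, PL, OX, IL, GQ, IC]
Visit CC; enqueue DW → queue [AR, KL, JX, PL, OX, IL, GQ, IC, DW]
Visit AR → queue [KL, JX, PL, OX, IL, GQ, IC, DW]
Visit KL → queue [JX, PL, OX, IL, GQ, IC, DW]
Visit JX; enqueue VZ → queue [PL, OX, IL, GQ, IC, DW, VZ]
Visit PL → queue [OX, IL, GQ, IC, DW, VZ]
Visit OX → queue [IL, GQ, IC, DW, VZ]
Visit IL → queue [GQ, IC, DW, VZ]
Visit GQ → queue [IC, DW, VZ]
Visit IC → queue [DW, VZ]
Visit DW → queue [VZ]
Visit VZ → queue []

UK, YI, UH, TC, JS, HQ, EC, CC, AR, KL, JX, PL, OX, IL, GQ, IC, DW, VZ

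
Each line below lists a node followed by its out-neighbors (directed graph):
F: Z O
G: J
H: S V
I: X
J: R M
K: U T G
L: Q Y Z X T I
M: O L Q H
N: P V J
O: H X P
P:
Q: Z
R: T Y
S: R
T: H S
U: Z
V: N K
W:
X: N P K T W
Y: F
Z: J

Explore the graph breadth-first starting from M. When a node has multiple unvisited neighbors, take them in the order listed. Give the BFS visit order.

Visit M; enqueue O, L, Q, H → queue [O, L, Q, H]
Visit O; enqueue X, P → queue [L, Q, H, X, P]
Visit L; enqueue Y, Z, T, I → queue [Q, H, X, P, Y, Z, T, I]
Visit Q → queue [H, X, P, Y, Z, T, I]
Visit H; enqueue S, V → queue [X, P, Y, Z, T, I, S, V]
Visit X; enqueue N, K, W → queue [P, Y, Z, T, I, S, V, N, K, W]
Visit P → queue [Y, Z, T, I, S, V, N, K, W]
Visit Y; enqueue F → queue [Z, T, I, S, V, N, K, W, F]
Visit Z; enqueue J → queue [T, I, S, V, N, K, W, F, J]
Visit T → queue [I, S, V, N, K, W, F, J]
Visit I → queue [S, V, N, K, W, F, J]
Visit S; enqueue R → queue [V, N, K, W, F, J, R]
Visit V → queue [N, K, W, F, J, R]
Visit N → queue [K, W, F, J, R]
Visit K; enqueue U, G → queue [W, F, J, R, U, G]
Visit W → queue [F, J, R, U, G]
Visit F → queue [J, R, U, G]
Visit J → queue [R, U, G]
Visit R → queue [U, G]
Visit U → queue [G]
Visit G → queue []

M → O → L → Q → H → X → P → Y → Z → T → I → S → V → N → K → W → F → J → R → U → G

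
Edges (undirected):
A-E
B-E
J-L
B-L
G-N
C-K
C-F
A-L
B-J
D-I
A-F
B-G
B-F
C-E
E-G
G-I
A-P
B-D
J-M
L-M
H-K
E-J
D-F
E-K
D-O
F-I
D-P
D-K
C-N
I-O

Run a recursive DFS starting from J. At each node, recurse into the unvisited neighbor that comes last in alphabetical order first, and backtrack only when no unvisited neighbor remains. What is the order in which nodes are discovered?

J, M, L, B, G, N, C, K, H, E, A, P, D, O, I, F

Visit J
J → M
M → L
L → B
B → G
G → N
N → C
C → K
K → H
K → E
E → A
A → P
P → D
D → O
O → I
I → F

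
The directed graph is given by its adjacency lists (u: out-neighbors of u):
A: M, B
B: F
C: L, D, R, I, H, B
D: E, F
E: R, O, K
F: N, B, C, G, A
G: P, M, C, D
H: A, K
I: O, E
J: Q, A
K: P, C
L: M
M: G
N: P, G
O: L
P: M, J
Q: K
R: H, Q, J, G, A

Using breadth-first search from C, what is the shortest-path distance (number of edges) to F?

Level 0: C
Level 1: B, D, H, I, L, R
Level 2: A, E, F, G, J, K, M, O, Q
Level 3: N, P
F first appears at level 2.

2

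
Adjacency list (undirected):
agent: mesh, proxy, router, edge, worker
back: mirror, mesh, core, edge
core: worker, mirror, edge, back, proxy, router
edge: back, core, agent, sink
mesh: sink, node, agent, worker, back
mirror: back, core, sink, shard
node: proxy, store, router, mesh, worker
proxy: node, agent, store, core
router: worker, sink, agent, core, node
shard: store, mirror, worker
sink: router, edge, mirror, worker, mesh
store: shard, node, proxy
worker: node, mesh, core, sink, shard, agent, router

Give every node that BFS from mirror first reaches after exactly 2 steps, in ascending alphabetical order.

Level 0: mirror
Level 1: back, core, shard, sink
Level 2: edge, mesh, proxy, router, store, worker
Level 3: agent, node

edge, mesh, proxy, router, store, worker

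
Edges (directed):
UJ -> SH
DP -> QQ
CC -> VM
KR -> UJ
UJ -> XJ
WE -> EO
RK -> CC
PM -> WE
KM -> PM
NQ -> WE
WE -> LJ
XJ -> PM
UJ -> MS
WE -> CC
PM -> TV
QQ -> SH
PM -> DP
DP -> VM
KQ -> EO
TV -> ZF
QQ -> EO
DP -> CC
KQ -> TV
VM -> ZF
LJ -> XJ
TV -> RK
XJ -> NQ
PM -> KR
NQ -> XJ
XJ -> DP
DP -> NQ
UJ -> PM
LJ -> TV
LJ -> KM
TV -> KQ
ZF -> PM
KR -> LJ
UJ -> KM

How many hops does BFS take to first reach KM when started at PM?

3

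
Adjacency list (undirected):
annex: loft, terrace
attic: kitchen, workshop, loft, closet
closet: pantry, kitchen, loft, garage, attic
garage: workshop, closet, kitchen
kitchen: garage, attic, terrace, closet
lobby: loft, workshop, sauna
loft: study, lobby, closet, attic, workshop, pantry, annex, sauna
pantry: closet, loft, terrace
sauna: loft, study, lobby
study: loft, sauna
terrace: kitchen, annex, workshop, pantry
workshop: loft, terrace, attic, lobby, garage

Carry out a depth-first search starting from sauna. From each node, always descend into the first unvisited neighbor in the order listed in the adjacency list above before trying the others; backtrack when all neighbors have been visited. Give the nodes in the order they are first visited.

Visit sauna
sauna → loft
loft → study
loft → lobby
lobby → workshop
workshop → terrace
terrace → kitchen
kitchen → garage
garage → closet
closet → pantry
closet → attic
terrace → annex

sauna loft study lobby workshop terrace kitchen garage closet pantry attic annex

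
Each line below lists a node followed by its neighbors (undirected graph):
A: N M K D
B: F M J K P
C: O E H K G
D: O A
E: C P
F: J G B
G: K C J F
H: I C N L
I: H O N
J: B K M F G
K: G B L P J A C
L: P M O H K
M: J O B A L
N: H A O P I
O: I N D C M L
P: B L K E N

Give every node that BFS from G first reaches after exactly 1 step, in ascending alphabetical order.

C, F, J, K

Level 0: G
Level 1: C, F, J, K
Level 2: A, B, E, H, L, M, O, P
Level 3: D, I, N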